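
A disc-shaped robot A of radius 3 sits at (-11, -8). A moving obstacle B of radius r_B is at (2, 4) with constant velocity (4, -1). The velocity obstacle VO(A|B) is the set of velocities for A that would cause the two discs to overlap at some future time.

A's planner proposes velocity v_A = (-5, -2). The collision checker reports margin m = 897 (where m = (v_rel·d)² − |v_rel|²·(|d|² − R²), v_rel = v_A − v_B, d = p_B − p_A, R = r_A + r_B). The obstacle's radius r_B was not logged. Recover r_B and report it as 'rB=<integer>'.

m = 897
d = (13, 12);  v_rel = (-9, -1),  |v_rel|² = 82
v_rel×d = (-9)·(12) − (-1)·(13) = -95
since m = R²·82 − (-95)²:  R² = (9025 + 897) / 82 = 121
R = √121 = 11  ⇒  r_B = 11 − 3 = 8

rB=8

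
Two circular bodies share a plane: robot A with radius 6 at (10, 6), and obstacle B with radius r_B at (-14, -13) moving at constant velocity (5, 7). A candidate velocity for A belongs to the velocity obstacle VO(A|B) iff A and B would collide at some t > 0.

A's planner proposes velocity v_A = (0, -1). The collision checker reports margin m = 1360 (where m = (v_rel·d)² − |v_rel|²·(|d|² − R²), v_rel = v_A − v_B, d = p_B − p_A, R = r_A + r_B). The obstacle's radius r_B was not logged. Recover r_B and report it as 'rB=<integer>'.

m = 1360
d = (-24, -19);  v_rel = (-5, -8),  |v_rel|² = 89
v_rel×d = (-5)·(-19) − (-8)·(-24) = -97
since m = R²·89 − (-97)²:  R² = (9409 + 1360) / 89 = 121
R = √121 = 11  ⇒  r_B = 11 − 6 = 5

rB=5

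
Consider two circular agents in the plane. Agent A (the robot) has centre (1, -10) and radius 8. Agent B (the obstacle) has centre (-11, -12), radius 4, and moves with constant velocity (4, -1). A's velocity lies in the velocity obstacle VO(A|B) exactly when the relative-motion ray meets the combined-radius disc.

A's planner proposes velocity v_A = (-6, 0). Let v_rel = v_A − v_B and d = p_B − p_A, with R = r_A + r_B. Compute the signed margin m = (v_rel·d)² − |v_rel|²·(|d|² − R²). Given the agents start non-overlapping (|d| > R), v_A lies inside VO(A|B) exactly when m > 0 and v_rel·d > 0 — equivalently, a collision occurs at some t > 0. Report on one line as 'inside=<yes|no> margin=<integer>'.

d = (-12, -2),  |d|² = 148;  R = 8+4 = 12,  c = 148−12² = 4
v_rel = (-10, 1),  |v_rel|² = 101;  v_rel·d = (-10)·(-12) + (1)·(-2) = 118
101·t² − 236·t + 4 = 0  ⇒  m = 118² − 101·4 = 13520
m = 13520 > 0,  v_rel·d = 118 > 0  ⇒  inside

inside=yes margin=13520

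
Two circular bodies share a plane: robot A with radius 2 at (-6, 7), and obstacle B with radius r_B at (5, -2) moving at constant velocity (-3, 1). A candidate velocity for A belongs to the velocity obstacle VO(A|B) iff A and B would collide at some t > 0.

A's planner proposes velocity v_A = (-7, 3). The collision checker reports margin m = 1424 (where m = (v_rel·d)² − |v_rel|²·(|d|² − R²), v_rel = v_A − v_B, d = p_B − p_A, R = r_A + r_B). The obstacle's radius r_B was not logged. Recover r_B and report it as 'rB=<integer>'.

m = 1424
d = (11, -9);  v_rel = (-4, 2),  |v_rel|² = 20
v_rel×d = (-4)·(-9) − (2)·(11) = 14
since m = R²·20 − 14²:  R² = (196 + 1424) / 20 = 81
R = √81 = 9  ⇒  r_B = 9 − 2 = 7

rB=7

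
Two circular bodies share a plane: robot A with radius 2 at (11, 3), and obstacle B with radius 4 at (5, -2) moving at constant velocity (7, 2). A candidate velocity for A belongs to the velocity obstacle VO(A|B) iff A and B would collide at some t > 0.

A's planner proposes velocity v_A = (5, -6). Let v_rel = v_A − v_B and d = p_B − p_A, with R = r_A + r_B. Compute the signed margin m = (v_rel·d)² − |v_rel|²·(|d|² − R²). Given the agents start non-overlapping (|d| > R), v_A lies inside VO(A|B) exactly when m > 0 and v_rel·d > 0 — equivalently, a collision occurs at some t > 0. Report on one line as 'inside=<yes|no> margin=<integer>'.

d = (-6, -5),  |d|² = 61;  R = 2+4 = 6,  c = 61−6² = 25
v_rel = (-2, -8),  |v_rel|² = 68;  v_rel·d = (-2)·(-6) + (-8)·(-5) = 52
68·t² − 104·t + 25 = 0  ⇒  m = 52² − 68·25 = 1004
m = 1004 > 0,  v_rel·d = 52 > 0  ⇒  inside

inside=yes margin=1004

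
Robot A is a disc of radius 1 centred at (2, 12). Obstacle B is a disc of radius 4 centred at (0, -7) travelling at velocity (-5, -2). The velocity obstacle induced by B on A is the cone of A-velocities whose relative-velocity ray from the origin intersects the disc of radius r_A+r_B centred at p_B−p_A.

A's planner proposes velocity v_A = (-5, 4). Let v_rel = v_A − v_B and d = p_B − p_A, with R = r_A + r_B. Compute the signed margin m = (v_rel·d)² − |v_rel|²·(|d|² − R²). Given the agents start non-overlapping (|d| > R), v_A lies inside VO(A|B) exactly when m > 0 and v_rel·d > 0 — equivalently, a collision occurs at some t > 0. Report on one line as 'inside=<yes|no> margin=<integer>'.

d = (-2, -19),  |d|² = 365;  R = 1+4 = 5,  c = 365−5² = 340
v_rel = (0, 6),  |v_rel|² = 36;  v_rel·d = (0)·(-2) + (6)·(-19) = -114
36·t² + 228·t + 340 = 0  ⇒  m = (-114)² − 36·340 = 756
m = 756 > 0,  v_rel·d = -114 < 0  ⇒  outside

inside=no margin=756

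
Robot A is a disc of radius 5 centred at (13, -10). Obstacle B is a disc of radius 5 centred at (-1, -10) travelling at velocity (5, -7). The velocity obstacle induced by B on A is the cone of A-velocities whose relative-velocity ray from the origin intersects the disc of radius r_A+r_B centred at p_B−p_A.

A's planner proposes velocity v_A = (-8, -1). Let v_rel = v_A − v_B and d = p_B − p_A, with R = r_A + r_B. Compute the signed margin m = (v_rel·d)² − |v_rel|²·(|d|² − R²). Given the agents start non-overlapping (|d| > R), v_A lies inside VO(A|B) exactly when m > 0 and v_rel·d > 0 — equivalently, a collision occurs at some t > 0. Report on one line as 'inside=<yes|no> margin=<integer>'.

d = (-14, 0),  |d|² = 196;  R = 5+5 = 10,  c = 196−10² = 96
v_rel = (-13, 6),  |v_rel|² = 205;  v_rel·d = (-13)·(-14) + (6)·(0) = 182
205·t² − 364·t + 96 = 0  ⇒  m = 182² − 205·96 = 13444
m = 13444 > 0,  v_rel·d = 182 > 0  ⇒  inside

inside=yes margin=13444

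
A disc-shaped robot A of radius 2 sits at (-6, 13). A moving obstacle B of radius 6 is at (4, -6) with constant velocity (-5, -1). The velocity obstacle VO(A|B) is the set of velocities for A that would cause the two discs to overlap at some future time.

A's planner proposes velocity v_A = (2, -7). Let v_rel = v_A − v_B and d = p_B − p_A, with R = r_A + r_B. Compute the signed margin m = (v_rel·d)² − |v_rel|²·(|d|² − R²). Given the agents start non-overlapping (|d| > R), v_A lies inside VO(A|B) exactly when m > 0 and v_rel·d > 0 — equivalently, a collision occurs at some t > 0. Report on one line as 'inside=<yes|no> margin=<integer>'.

d = (10, -19),  |d|² = 461;  R = 2+6 = 8,  c = 461−8² = 397
v_rel = (7, -6),  |v_rel|² = 85;  v_rel·d = (7)·(10) + (-6)·(-19) = 184
85·t² − 368·t + 397 = 0  ⇒  m = 184² − 85·397 = 111
m = 111 > 0,  v_rel·d = 184 > 0  ⇒  inside

inside=yes margin=111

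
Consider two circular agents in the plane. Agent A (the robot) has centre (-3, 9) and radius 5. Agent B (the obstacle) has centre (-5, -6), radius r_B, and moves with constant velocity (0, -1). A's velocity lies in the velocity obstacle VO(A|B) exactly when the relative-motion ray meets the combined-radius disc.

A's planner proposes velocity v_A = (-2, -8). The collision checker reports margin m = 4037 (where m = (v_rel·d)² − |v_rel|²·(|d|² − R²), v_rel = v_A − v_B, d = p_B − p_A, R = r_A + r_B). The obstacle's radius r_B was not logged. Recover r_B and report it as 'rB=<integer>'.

m = 4037
d = (-2, -15);  v_rel = (-2, -7),  |v_rel|² = 53
v_rel×d = (-2)·(-15) − (-7)·(-2) = 16
since m = R²·53 − 16²:  R² = (256 + 4037) / 53 = 81
R = √81 = 9  ⇒  r_B = 9 − 5 = 4

rB=4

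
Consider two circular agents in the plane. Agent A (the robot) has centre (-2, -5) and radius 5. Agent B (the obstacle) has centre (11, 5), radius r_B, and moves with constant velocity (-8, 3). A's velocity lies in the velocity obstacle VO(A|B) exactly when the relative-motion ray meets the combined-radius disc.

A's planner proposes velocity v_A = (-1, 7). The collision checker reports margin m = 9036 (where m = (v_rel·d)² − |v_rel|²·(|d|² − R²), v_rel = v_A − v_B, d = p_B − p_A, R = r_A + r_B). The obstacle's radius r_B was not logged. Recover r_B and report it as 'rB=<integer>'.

m = 9036
d = (13, 10);  v_rel = (7, 4),  |v_rel|² = 65
v_rel×d = (7)·(10) − (4)·(13) = 18
since m = R²·65 − 18²:  R² = (324 + 9036) / 65 = 144
R = √144 = 12  ⇒  r_B = 12 − 5 = 7

rB=7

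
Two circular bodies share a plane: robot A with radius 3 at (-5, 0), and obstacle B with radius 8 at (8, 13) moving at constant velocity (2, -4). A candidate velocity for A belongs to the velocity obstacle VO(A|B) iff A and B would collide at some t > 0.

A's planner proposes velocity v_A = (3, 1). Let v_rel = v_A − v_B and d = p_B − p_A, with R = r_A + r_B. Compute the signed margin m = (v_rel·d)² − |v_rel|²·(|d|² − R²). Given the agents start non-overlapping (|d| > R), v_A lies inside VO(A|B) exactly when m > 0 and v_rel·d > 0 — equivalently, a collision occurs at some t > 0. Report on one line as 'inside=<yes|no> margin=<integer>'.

d = (13, 13),  |d|² = 338;  R = 3+8 = 11,  c = 338−11² = 217
v_rel = (1, 5),  |v_rel|² = 26;  v_rel·d = (1)·(13) + (5)·(13) = 78
26·t² − 156·t + 217 = 0  ⇒  m = 78² − 26·217 = 442
m = 442 > 0,  v_rel·d = 78 > 0  ⇒  inside

inside=yes margin=442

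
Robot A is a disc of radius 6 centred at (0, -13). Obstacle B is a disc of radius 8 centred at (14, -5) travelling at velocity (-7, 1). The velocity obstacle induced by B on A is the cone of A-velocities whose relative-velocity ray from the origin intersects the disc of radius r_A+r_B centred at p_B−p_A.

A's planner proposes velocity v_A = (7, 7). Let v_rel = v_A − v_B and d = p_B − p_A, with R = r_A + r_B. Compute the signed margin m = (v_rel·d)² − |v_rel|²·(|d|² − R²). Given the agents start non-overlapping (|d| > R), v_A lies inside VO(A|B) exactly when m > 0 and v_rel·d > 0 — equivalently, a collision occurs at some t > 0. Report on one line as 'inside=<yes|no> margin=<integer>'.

d = (14, 8),  |d|² = 260;  R = 6+8 = 14,  c = 260−14² = 64
v_rel = (14, 6),  |v_rel|² = 232;  v_rel·d = (14)·(14) + (6)·(8) = 244
232·t² − 488·t + 64 = 0  ⇒  m = 244² − 232·64 = 44688
m = 44688 > 0,  v_rel·d = 244 > 0  ⇒  inside

inside=yes margin=44688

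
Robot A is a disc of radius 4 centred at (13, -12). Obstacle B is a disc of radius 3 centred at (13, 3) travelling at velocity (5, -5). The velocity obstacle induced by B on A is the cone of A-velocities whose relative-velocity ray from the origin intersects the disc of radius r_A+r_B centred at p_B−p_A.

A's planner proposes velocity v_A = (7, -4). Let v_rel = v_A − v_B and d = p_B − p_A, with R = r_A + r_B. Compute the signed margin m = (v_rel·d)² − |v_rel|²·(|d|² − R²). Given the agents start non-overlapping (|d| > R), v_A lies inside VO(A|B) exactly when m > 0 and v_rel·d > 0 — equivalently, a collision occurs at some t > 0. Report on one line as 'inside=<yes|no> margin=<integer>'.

d = (0, 15),  |d|² = 225;  R = 4+3 = 7,  c = 225−7² = 176
v_rel = (2, 1),  |v_rel|² = 5;  v_rel·d = (2)·(0) + (1)·(15) = 15
5·t² − 30·t + 176 = 0  ⇒  m = 15² − 5·176 = -655
m = -655 < 0,  v_rel·d = 15 > 0  ⇒  outside

inside=no margin=-655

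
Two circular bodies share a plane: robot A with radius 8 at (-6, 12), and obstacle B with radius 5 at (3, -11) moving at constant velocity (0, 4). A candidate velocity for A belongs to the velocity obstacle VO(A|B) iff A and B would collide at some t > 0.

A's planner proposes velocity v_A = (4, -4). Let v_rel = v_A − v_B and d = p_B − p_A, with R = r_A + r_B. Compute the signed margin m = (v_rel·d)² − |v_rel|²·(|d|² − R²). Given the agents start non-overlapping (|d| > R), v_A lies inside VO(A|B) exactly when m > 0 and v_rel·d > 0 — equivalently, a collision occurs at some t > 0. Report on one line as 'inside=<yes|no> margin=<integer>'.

d = (9, -23),  |d|² = 610;  R = 8+5 = 13,  c = 610−13² = 441
v_rel = (4, -8),  |v_rel|² = 80;  v_rel·d = (4)·(9) + (-8)·(-23) = 220
80·t² − 440·t + 441 = 0  ⇒  m = 220² − 80·441 = 13120
m = 13120 > 0,  v_rel·d = 220 > 0  ⇒  inside

inside=yes margin=13120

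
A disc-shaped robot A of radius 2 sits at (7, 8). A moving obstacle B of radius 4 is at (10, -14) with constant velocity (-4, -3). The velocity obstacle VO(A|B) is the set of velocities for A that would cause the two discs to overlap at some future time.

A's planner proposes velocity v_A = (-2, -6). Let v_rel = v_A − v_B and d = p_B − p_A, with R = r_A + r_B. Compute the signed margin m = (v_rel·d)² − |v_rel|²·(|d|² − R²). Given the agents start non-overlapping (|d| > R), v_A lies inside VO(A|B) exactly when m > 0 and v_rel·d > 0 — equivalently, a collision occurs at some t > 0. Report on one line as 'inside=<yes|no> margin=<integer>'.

d = (3, -22),  |d|² = 493;  R = 2+4 = 6,  c = 493−6² = 457
v_rel = (2, -3),  |v_rel|² = 13;  v_rel·d = (2)·(3) + (-3)·(-22) = 72
13·t² − 144·t + 457 = 0  ⇒  m = 72² − 13·457 = -757
m = -757 < 0,  v_rel·d = 72 > 0  ⇒  outside

inside=no margin=-757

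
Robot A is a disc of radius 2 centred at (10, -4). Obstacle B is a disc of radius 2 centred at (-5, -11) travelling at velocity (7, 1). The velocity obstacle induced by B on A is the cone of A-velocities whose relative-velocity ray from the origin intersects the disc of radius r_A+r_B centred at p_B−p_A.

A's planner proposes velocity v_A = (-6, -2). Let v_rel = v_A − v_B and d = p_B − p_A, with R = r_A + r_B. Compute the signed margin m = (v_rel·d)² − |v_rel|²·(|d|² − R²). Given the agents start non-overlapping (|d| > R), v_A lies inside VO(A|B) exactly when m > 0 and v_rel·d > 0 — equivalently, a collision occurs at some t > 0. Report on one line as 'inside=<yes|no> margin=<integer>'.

d = (-15, -7),  |d|² = 274;  R = 2+2 = 4,  c = 274−4² = 258
v_rel = (-13, -3),  |v_rel|² = 178;  v_rel·d = (-13)·(-15) + (-3)·(-7) = 216
178·t² − 432·t + 258 = 0  ⇒  m = 216² − 178·258 = 732
m = 732 > 0,  v_rel·d = 216 > 0  ⇒  inside

inside=yes margin=732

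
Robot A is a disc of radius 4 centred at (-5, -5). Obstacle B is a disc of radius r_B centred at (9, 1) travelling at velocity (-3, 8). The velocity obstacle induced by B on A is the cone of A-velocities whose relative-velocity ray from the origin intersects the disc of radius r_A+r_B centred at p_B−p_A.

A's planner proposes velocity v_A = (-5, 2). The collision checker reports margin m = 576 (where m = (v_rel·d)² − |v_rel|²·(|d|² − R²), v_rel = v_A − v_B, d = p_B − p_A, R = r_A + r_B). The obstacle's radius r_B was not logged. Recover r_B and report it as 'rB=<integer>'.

m = 576
d = (14, 6);  v_rel = (-2, -6),  |v_rel|² = 40
v_rel×d = (-2)·(6) − (-6)·(14) = 72
since m = R²·40 − 72²:  R² = (5184 + 576) / 40 = 144
R = √144 = 12  ⇒  r_B = 12 − 4 = 8

rB=8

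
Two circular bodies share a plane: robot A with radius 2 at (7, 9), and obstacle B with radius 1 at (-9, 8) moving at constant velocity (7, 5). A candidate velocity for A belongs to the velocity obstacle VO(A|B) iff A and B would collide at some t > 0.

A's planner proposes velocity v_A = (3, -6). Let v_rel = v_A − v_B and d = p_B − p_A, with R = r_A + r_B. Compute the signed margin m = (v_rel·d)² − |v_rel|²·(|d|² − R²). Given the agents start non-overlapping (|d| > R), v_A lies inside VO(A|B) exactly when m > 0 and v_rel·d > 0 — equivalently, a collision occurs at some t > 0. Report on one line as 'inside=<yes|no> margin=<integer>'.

d = (-16, -1),  |d|² = 257;  R = 2+1 = 3,  c = 257−3² = 248
v_rel = (-4, -11),  |v_rel|² = 137;  v_rel·d = (-4)·(-16) + (-11)·(-1) = 75
137·t² − 150·t + 248 = 0  ⇒  m = 75² − 137·248 = -28351
m = -28351 < 0,  v_rel·d = 75 > 0  ⇒  outside

inside=no margin=-28351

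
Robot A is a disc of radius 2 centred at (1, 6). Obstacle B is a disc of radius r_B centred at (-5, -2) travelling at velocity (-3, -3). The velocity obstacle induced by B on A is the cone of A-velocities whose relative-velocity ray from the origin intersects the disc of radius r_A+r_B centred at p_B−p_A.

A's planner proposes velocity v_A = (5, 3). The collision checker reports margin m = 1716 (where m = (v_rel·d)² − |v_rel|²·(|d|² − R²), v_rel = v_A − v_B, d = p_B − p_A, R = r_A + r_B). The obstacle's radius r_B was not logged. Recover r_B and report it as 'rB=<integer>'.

m = 1716
d = (-6, -8);  v_rel = (8, 6),  |v_rel|² = 100
v_rel×d = (8)·(-8) − (6)·(-6) = -28
since m = R²·100 − (-28)²:  R² = (784 + 1716) / 100 = 25
R = √25 = 5  ⇒  r_B = 5 − 2 = 3

rB=3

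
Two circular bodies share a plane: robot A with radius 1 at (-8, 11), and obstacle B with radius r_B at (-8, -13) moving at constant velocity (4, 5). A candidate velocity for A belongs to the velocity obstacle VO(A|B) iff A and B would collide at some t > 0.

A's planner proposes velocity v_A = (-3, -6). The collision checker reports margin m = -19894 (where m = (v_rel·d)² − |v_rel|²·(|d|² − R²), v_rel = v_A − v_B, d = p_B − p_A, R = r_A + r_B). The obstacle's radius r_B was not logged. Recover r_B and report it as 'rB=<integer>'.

m = -19894
d = (0, -24);  v_rel = (-7, -11),  |v_rel|² = 170
v_rel×d = (-7)·(-24) − (-11)·(0) = 168
since m = R²·170 − 168²:  R² = (28224 + -19894) / 170 = 49
R = √49 = 7  ⇒  r_B = 7 − 1 = 6

rB=6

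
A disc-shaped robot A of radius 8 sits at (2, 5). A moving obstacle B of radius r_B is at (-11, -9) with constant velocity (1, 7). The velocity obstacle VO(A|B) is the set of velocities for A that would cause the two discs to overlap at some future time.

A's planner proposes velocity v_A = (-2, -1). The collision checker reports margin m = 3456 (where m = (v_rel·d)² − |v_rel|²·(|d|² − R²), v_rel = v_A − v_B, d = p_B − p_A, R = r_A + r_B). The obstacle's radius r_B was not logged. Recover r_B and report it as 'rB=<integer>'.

m = 3456
d = (-13, -14);  v_rel = (-3, -8),  |v_rel|² = 73
v_rel×d = (-3)·(-14) − (-8)·(-13) = -62
since m = R²·73 − (-62)²:  R² = (3844 + 3456) / 73 = 100
R = √100 = 10  ⇒  r_B = 10 − 8 = 2

rB=2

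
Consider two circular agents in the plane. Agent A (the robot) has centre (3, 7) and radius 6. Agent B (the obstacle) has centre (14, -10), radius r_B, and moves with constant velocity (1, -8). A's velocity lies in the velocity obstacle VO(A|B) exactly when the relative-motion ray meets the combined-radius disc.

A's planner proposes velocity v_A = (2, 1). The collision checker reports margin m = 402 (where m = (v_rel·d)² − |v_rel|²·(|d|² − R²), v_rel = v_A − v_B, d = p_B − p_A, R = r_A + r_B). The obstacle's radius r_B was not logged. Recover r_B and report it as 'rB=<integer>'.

m = 402
d = (11, -17);  v_rel = (1, 9),  |v_rel|² = 82
v_rel×d = (1)·(-17) − (9)·(11) = -116
since m = R²·82 − (-116)²:  R² = (13456 + 402) / 82 = 169
R = √169 = 13  ⇒  r_B = 13 − 6 = 7

rB=7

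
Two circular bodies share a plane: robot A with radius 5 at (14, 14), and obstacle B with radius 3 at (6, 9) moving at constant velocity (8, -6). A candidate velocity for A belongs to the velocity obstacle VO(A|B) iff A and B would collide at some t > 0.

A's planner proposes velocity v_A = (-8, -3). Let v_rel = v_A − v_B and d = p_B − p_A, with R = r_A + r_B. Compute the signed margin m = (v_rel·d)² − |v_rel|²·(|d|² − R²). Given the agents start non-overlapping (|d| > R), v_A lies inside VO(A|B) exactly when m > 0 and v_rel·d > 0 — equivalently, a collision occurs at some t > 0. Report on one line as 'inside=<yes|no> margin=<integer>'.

d = (-8, -5),  |d|² = 89;  R = 5+3 = 8,  c = 89−8² = 25
v_rel = (-16, 3),  |v_rel|² = 265;  v_rel·d = (-16)·(-8) + (3)·(-5) = 113
265·t² − 226·t + 25 = 0  ⇒  m = 113² − 265·25 = 6144
m = 6144 > 0,  v_rel·d = 113 > 0  ⇒  inside

inside=yes margin=6144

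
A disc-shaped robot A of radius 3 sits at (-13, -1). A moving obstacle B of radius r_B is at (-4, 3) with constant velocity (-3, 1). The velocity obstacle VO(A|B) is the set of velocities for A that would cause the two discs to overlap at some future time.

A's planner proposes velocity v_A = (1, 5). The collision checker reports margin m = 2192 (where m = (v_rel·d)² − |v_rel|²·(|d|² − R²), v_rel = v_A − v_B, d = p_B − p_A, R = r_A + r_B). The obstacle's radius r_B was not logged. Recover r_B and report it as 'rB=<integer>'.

m = 2192
d = (9, 4);  v_rel = (4, 4),  |v_rel|² = 32
v_rel×d = (4)·(4) − (4)·(9) = -20
since m = R²·32 − (-20)²:  R² = (400 + 2192) / 32 = 81
R = √81 = 9  ⇒  r_B = 9 − 3 = 6

rB=6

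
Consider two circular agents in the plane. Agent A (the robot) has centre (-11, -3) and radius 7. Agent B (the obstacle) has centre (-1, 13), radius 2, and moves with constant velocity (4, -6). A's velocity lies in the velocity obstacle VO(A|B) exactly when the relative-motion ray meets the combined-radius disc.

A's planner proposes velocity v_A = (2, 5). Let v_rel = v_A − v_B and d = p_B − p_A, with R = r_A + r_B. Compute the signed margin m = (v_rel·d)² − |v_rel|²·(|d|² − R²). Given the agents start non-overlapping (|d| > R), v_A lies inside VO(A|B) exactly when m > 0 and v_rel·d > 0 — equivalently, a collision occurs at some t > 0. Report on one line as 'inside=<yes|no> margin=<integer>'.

d = (10, 16),  |d|² = 356;  R = 7+2 = 9,  c = 356−9² = 275
v_rel = (-2, 11),  |v_rel|² = 125;  v_rel·d = (-2)·(10) + (11)·(16) = 156
125·t² − 312·t + 275 = 0  ⇒  m = 156² − 125·275 = -10039
m = -10039 < 0,  v_rel·d = 156 > 0  ⇒  outside

inside=no margin=-10039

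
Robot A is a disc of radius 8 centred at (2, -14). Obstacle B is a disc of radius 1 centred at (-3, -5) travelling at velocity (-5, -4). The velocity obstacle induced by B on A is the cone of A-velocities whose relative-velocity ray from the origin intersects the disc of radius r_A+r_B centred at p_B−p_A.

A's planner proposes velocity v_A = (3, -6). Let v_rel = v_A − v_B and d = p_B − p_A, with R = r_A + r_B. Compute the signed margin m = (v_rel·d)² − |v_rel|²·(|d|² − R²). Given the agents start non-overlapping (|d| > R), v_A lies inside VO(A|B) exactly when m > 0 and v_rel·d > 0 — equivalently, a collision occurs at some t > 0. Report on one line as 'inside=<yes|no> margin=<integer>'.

d = (-5, 9),  |d|² = 106;  R = 8+1 = 9,  c = 106−9² = 25
v_rel = (8, -2),  |v_rel|² = 68;  v_rel·d = (8)·(-5) + (-2)·(9) = -58
68·t² + 116·t + 25 = 0  ⇒  m = (-58)² − 68·25 = 1664
m = 1664 > 0,  v_rel·d = -58 < 0  ⇒  outside

inside=no margin=1664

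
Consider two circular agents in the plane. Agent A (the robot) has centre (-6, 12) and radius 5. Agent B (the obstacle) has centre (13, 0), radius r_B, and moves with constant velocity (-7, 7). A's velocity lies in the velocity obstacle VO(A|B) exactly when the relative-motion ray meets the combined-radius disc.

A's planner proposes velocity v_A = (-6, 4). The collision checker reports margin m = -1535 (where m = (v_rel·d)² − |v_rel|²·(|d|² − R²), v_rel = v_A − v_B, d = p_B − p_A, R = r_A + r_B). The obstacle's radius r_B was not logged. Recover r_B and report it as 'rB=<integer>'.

m = -1535
d = (19, -12);  v_rel = (1, -3),  |v_rel|² = 10
v_rel×d = (1)·(-12) − (-3)·(19) = 45
since m = R²·10 − 45²:  R² = (2025 + -1535) / 10 = 49
R = √49 = 7  ⇒  r_B = 7 − 5 = 2

rB=2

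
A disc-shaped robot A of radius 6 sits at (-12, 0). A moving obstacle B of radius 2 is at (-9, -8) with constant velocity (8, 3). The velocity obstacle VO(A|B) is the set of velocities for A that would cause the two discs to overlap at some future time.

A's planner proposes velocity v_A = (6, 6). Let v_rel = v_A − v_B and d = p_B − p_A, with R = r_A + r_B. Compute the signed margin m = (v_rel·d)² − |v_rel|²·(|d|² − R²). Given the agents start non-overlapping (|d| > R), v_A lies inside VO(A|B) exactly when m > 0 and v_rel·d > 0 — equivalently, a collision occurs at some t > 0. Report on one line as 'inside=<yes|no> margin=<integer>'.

d = (3, -8),  |d|² = 73;  R = 6+2 = 8,  c = 73−8² = 9
v_rel = (-2, 3),  |v_rel|² = 13;  v_rel·d = (-2)·(3) + (3)·(-8) = -30
13·t² + 60·t + 9 = 0  ⇒  m = (-30)² − 13·9 = 783
m = 783 > 0,  v_rel·d = -30 < 0  ⇒  outside

inside=no margin=783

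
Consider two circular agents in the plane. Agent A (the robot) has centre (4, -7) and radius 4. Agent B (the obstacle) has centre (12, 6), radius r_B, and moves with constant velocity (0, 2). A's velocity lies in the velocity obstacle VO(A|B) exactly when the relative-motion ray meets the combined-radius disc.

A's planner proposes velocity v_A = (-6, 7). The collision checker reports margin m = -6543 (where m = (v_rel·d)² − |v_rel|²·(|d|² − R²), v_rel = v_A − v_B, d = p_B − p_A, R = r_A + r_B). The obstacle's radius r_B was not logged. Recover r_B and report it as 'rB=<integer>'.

m = -6543
d = (8, 13);  v_rel = (-6, 5),  |v_rel|² = 61
v_rel×d = (-6)·(13) − (5)·(8) = -118
since m = R²·61 − (-118)²:  R² = (13924 + -6543) / 61 = 121
R = √121 = 11  ⇒  r_B = 11 − 4 = 7

rB=7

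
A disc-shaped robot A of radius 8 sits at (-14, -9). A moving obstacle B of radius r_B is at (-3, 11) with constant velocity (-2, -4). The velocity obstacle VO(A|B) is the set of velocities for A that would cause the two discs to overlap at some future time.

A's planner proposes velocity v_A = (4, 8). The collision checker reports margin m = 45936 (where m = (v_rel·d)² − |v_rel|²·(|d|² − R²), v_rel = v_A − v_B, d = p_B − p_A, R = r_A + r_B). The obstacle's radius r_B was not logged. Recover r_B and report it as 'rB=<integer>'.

m = 45936
d = (11, 20);  v_rel = (6, 12),  |v_rel|² = 180
v_rel×d = (6)·(20) − (12)·(11) = -12
since m = R²·180 − (-12)²:  R² = (144 + 45936) / 180 = 256
R = √256 = 16  ⇒  r_B = 16 − 8 = 8

rB=8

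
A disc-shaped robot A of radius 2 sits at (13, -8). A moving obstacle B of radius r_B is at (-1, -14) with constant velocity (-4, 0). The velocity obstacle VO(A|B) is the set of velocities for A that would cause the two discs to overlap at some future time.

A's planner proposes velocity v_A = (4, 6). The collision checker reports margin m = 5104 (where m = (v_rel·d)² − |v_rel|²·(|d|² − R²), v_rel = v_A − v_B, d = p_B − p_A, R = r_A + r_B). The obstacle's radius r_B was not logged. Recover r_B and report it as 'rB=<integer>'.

m = 5104
d = (-14, -6);  v_rel = (8, 6),  |v_rel|² = 100
v_rel×d = (8)·(-6) − (6)·(-14) = 36
since m = R²·100 − 36²:  R² = (1296 + 5104) / 100 = 64
R = √64 = 8  ⇒  r_B = 8 − 2 = 6

rB=6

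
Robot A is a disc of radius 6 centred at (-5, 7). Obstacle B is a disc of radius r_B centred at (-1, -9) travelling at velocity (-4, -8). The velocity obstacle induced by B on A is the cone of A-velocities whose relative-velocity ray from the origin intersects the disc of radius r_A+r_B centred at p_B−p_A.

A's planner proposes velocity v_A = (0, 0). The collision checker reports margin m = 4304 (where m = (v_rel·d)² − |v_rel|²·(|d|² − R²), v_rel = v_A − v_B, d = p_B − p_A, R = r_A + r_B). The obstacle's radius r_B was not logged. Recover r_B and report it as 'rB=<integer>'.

m = 4304
d = (4, -16);  v_rel = (4, 8),  |v_rel|² = 80
v_rel×d = (4)·(-16) − (8)·(4) = -96
since m = R²·80 − (-96)²:  R² = (9216 + 4304) / 80 = 169
R = √169 = 13  ⇒  r_B = 13 − 6 = 7

rB=7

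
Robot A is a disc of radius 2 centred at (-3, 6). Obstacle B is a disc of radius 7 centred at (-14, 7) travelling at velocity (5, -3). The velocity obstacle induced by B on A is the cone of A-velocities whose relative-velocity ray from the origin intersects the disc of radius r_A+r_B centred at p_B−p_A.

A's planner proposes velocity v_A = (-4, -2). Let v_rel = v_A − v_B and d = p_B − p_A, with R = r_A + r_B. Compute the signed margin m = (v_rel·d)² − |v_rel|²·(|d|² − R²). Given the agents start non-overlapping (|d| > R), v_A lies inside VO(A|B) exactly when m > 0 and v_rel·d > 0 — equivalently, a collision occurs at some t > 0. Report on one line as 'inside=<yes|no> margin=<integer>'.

d = (-11, 1),  |d|² = 122;  R = 2+7 = 9,  c = 122−9² = 41
v_rel = (-9, 1),  |v_rel|² = 82;  v_rel·d = (-9)·(-11) + (1)·(1) = 100
82·t² − 200·t + 41 = 0  ⇒  m = 100² − 82·41 = 6638
m = 6638 > 0,  v_rel·d = 100 > 0  ⇒  inside

inside=yes margin=6638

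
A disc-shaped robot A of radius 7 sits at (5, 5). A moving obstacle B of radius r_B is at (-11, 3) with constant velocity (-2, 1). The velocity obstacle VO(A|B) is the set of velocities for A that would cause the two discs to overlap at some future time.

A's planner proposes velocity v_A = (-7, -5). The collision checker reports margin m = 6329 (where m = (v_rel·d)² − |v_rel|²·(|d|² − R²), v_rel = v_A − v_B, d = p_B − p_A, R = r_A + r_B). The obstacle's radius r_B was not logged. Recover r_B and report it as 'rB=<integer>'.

m = 6329
d = (-16, -2);  v_rel = (-5, -6),  |v_rel|² = 61
v_rel×d = (-5)·(-2) − (-6)·(-16) = -86
since m = R²·61 − (-86)²:  R² = (7396 + 6329) / 61 = 225
R = √225 = 15  ⇒  r_B = 15 − 7 = 8

rB=8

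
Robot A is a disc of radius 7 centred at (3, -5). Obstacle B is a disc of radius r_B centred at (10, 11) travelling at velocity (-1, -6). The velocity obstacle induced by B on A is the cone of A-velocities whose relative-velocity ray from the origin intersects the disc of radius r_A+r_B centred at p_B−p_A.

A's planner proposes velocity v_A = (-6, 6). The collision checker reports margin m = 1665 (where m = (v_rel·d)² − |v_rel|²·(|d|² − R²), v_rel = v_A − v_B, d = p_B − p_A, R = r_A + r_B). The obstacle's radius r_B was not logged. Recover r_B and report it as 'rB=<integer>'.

m = 1665
d = (7, 16);  v_rel = (-5, 12),  |v_rel|² = 169
v_rel×d = (-5)·(16) − (12)·(7) = -164
since m = R²·169 − (-164)²:  R² = (26896 + 1665) / 169 = 169
R = √169 = 13  ⇒  r_B = 13 − 7 = 6

rB=6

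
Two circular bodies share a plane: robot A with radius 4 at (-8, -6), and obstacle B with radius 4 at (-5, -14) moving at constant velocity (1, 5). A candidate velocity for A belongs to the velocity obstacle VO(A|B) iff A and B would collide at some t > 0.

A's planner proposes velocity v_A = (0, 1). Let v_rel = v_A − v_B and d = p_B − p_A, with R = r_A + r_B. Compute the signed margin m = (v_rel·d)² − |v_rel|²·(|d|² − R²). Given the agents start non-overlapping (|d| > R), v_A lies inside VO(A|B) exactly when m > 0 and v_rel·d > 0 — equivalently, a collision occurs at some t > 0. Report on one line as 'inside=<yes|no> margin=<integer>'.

d = (3, -8),  |d|² = 73;  R = 4+4 = 8,  c = 73−8² = 9
v_rel = (-1, -4),  |v_rel|² = 17;  v_rel·d = (-1)·(3) + (-4)·(-8) = 29
17·t² − 58·t + 9 = 0  ⇒  m = 29² − 17·9 = 688
m = 688 > 0,  v_rel·d = 29 > 0  ⇒  inside

inside=yes margin=688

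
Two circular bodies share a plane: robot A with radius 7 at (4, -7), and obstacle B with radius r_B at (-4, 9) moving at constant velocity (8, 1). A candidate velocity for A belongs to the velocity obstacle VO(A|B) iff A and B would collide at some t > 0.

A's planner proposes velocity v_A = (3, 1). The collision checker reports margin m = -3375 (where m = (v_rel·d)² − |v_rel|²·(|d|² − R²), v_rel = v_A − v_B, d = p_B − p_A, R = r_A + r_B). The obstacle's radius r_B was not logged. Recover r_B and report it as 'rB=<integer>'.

m = -3375
d = (-8, 16);  v_rel = (-5, 0),  |v_rel|² = 25
v_rel×d = (-5)·(16) − (0)·(-8) = -80
since m = R²·25 − (-80)²:  R² = (6400 + -3375) / 25 = 121
R = √121 = 11  ⇒  r_B = 11 − 7 = 4

rB=4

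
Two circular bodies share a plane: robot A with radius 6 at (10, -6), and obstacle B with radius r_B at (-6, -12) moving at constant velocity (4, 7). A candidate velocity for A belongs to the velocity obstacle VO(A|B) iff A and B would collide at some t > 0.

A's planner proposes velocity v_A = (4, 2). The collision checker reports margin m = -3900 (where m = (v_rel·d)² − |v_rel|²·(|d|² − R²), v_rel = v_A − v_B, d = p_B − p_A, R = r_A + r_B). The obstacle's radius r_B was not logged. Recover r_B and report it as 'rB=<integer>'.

m = -3900
d = (-16, -6);  v_rel = (0, -5),  |v_rel|² = 25
v_rel×d = (0)·(-6) − (-5)·(-16) = -80
since m = R²·25 − (-80)²:  R² = (6400 + -3900) / 25 = 100
R = √100 = 10  ⇒  r_B = 10 − 6 = 4

rB=4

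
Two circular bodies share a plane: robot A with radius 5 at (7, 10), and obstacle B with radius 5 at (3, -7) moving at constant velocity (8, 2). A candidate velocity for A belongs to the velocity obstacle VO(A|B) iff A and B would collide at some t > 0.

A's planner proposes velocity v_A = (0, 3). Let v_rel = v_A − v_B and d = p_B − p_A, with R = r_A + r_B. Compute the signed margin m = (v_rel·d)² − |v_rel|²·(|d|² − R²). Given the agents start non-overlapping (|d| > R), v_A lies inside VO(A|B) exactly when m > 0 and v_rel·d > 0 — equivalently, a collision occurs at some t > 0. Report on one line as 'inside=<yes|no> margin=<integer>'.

d = (-4, -17),  |d|² = 305;  R = 5+5 = 10,  c = 305−10² = 205
v_rel = (-8, 1),  |v_rel|² = 65;  v_rel·d = (-8)·(-4) + (1)·(-17) = 15
65·t² − 30·t + 205 = 0  ⇒  m = 15² − 65·205 = -13100
m = -13100 < 0,  v_rel·d = 15 > 0  ⇒  outside

inside=no margin=-13100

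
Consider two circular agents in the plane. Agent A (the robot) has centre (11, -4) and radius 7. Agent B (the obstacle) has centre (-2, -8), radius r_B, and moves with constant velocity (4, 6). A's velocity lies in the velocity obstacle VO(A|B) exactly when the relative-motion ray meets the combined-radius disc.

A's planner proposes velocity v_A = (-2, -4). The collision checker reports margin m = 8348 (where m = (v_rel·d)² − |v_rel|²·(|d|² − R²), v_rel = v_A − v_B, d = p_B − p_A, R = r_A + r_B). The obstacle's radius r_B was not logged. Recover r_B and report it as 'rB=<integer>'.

m = 8348
d = (-13, -4);  v_rel = (-6, -10),  |v_rel|² = 136
v_rel×d = (-6)·(-4) − (-10)·(-13) = -106
since m = R²·136 − (-106)²:  R² = (11236 + 8348) / 136 = 144
R = √144 = 12  ⇒  r_B = 12 − 7 = 5

rB=5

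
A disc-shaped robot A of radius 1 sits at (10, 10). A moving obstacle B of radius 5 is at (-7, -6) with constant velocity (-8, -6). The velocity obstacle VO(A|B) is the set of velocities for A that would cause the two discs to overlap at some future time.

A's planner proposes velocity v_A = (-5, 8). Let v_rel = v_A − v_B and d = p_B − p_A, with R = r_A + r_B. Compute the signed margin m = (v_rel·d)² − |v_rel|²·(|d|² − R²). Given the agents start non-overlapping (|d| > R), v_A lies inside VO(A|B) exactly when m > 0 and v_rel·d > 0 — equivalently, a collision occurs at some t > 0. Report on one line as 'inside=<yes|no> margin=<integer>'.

d = (-17, -16),  |d|² = 545;  R = 1+5 = 6,  c = 545−6² = 509
v_rel = (3, 14),  |v_rel|² = 205;  v_rel·d = (3)·(-17) + (14)·(-16) = -275
205·t² + 550·t + 509 = 0  ⇒  m = (-275)² − 205·509 = -28720
m = -28720 < 0,  v_rel·d = -275 < 0  ⇒  outside

inside=no margin=-28720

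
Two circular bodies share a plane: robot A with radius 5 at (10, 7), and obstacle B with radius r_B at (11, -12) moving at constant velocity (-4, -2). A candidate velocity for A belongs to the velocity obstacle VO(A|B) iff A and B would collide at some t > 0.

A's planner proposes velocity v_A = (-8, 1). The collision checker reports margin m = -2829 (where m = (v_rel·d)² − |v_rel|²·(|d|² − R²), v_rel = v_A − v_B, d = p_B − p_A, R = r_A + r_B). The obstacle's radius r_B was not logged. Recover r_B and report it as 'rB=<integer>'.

m = -2829
d = (1, -19);  v_rel = (-4, 3),  |v_rel|² = 25
v_rel×d = (-4)·(-19) − (3)·(1) = 73
since m = R²·25 − 73²:  R² = (5329 + -2829) / 25 = 100
R = √100 = 10  ⇒  r_B = 10 − 5 = 5

rB=5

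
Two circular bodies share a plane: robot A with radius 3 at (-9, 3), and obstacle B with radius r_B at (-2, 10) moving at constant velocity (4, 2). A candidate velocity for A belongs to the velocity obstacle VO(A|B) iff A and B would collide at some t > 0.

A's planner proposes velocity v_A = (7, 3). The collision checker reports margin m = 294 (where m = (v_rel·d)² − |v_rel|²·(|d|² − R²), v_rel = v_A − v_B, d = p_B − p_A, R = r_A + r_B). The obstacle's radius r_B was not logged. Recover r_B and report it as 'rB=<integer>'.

m = 294
d = (7, 7);  v_rel = (3, 1),  |v_rel|² = 10
v_rel×d = (3)·(7) − (1)·(7) = 14
since m = R²·10 − 14²:  R² = (196 + 294) / 10 = 49
R = √49 = 7  ⇒  r_B = 7 − 3 = 4

rB=4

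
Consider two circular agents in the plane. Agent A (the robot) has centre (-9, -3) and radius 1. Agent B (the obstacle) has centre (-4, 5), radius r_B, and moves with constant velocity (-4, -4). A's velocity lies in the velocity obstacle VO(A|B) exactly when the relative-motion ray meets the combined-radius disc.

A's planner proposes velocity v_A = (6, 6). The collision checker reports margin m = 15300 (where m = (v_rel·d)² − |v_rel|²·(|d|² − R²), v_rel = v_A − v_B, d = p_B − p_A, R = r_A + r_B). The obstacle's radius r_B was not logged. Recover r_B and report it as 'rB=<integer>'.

m = 15300
d = (5, 8);  v_rel = (10, 10),  |v_rel|² = 200
v_rel×d = (10)·(8) − (10)·(5) = 30
since m = R²·200 − 30²:  R² = (900 + 15300) / 200 = 81
R = √81 = 9  ⇒  r_B = 9 − 1 = 8

rB=8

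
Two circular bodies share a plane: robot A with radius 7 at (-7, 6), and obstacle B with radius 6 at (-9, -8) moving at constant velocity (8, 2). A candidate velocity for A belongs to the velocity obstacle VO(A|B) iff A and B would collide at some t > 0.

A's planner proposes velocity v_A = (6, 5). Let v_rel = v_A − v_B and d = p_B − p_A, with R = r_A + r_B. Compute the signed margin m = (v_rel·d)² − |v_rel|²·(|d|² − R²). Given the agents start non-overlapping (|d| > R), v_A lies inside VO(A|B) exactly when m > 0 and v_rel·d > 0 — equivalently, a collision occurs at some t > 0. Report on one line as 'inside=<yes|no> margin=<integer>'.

d = (-2, -14),  |d|² = 200;  R = 7+6 = 13,  c = 200−13² = 31
v_rel = (-2, 3),  |v_rel|² = 13;  v_rel·d = (-2)·(-2) + (3)·(-14) = -38
13·t² + 76·t + 31 = 0  ⇒  m = (-38)² − 13·31 = 1041
m = 1041 > 0,  v_rel·d = -38 < 0  ⇒  outside

inside=no margin=1041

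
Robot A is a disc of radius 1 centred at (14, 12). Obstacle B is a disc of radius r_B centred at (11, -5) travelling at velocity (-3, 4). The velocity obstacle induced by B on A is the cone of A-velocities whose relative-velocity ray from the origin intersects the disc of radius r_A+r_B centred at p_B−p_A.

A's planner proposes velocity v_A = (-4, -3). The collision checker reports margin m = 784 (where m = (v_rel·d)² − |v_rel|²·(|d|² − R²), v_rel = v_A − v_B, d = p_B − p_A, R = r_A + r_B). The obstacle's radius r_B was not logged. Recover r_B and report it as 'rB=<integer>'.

m = 784
d = (-3, -17);  v_rel = (-1, -7),  |v_rel|² = 50
v_rel×d = (-1)·(-17) − (-7)·(-3) = -4
since m = R²·50 − (-4)²:  R² = (16 + 784) / 50 = 16
R = √16 = 4  ⇒  r_B = 4 − 1 = 3

rB=3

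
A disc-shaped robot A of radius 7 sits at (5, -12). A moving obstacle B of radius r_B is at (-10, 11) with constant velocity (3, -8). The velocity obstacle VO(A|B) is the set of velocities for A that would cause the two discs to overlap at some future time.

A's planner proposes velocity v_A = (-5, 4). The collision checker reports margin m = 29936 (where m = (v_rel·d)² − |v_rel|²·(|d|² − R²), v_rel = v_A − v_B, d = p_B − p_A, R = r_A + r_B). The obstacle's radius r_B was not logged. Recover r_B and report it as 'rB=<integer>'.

m = 29936
d = (-15, 23);  v_rel = (-8, 12),  |v_rel|² = 208
v_rel×d = (-8)·(23) − (12)·(-15) = -4
since m = R²·208 − (-4)²:  R² = (16 + 29936) / 208 = 144
R = √144 = 12  ⇒  r_B = 12 − 7 = 5

rB=5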